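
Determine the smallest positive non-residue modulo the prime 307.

2

(2/307) = −1, so 2 is the smallest positive non-residue mod 307.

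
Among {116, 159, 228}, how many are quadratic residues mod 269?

(116/269) = -1 → non-residue.
(159/269) = -1 → non-residue.
(228/269) = +1 → QR.
Total quadratic residues among the 3: 1.

1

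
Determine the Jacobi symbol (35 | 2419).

-1

Reciprocity: 35 ≡ 3 and 2419 ≡ 3 (mod 4), so (35/2419) = −(2419/35).
Reduce top mod 35: now compute (4/35).
Pull out 2^2: since 35 ≡ 3 (mod 8), (2/35) = -1, so (2/35)^2 = +1.
Reached (1/35) = 1. Collecting the sign flips along the way, the symbol is -1.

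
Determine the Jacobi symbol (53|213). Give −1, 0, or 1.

1

Reciprocity: 53 ≡ 1 and 213 ≡ 1 (mod 4), so (53/213) = +(213/53).
Reduce top mod 53: now compute (1/53).
Reached (1/53) = 1. Collecting the sign flips along the way, the symbol is +1.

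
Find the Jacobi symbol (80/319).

1

Pull out 2^4: since 319 ≡ 7 (mod 8), (2/319) = +1, so (2/319)^4 = +1.
Reciprocity: 5 ≡ 1 and 319 ≡ 3 (mod 4), so (5/319) = +(319/5).
Reduce top mod 5: now compute (4/5).
Pull out 2^2: since 5 ≡ 5 (mod 8), (2/5) = -1, so (2/5)^2 = +1.
Reached (1/5) = 1. Collecting the sign flips along the way, the symbol is +1.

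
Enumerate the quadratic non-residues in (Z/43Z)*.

2 3 5 7 8 12 18 19 20 22 26 27 28 29 30 32 33 34 37 39 42

Square k = 1,…,21 (k and 43−k give the same square):
1²=1, 2²=4, 3²=9, 4²=16, 5²=25, 6²=36, 7²≡6, 8²≡21, 9²≡38, 10²≡14, 11²≡35, 12²≡15, 13²≡40, 14²≡24, 15²≡10, 16²≡41, 17²≡31, 18²≡23, 19²≡17, 20²≡13, 21²≡11 (mod 43).
The residues are {1, 4, 6, 9, 10, 11, 13, 14, 15, 16, 17, 21, 23, 24, 25, 31, 35, 36, 38, 40, 41}; the non-residues are the remaining 21 nonzero classes.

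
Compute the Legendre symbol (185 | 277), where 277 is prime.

Euler's criterion: (185/277) ≡ 185^138 (mod 277).
185^2 ≡ 154 (mod 277)
185^4 ≡ 171 (mod 277)
185^8 ≡ 156 (mod 277)
185^16 ≡ 237 (mod 277)
185^32 ≡ 215 (mod 277)
185^64 ≡ 243 (mod 277)
185^128 ≡ 48 (mod 277)
185^138 = 185^(128+8+2) ≡ 1 (mod 277).
Result is 1, so (185/277) = 1.

1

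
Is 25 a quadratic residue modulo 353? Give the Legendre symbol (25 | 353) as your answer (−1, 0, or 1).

Euler's criterion: (25/353) ≡ 25^176 (mod 353).
25^2 ≡ 272 (mod 353)
25^4 ≡ 207 (mod 353)
25^8 ≡ 136 (mod 353)
25^16 ≡ 140 (mod 353)
25^32 ≡ 185 (mod 353)
25^64 ≡ 337 (mod 353)
25^128 ≡ 256 (mod 353)
25^176 = 25^(128+32+16) ≡ 1 (mod 353).
Result is 1, so (25/353) = 1.

1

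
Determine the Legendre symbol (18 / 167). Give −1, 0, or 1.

Pull out 2: since 167 ≡ 7 (mod 8), (2/167) = +1.
Reciprocity: 9 ≡ 1 and 167 ≡ 3 (mod 4), so (9/167) = +(167/9).
Reduce top mod 9: now compute (5/9).
Reciprocity: 5 ≡ 1 and 9 ≡ 1 (mod 4), so (5/9) = +(9/5).
Reduce top mod 5: now compute (4/5).
Pull out 2^2: since 5 ≡ 5 (mod 8), (2/5) = -1, so (2/5)^2 = +1.
Reached (1/5) = 1. Collecting the sign flips along the way, the symbol is +1.

1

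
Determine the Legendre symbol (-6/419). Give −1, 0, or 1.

1

First reduce: -6 ≡ 413 (mod 419).
Reciprocity: 413 ≡ 1 and 419 ≡ 3 (mod 4), so (413/419) = +(419/413).
Reduce top mod 413: now compute (6/413).
Pull out 2: since 413 ≡ 5 (mod 8), (2/413) = -1.
Reciprocity: 3 ≡ 3 and 413 ≡ 1 (mod 4), so (3/413) = +(413/3).
Reduce top mod 3: now compute (2/3).
Pull out 2: since 3 ≡ 3 (mod 8), (2/3) = -1.
Reached (1/3) = 1. Collecting the sign flips along the way, the symbol is +1.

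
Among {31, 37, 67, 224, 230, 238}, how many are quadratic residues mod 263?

2

(31/263) = +1 → QR.
(37/263) = +1 → QR.
(67/263) = -1 → non-residue.
(224/263) = -1 → non-residue.
(230/263) = -1 → non-residue.
(238/263) = -1 → non-residue.
Total quadratic residues among the 6: 2.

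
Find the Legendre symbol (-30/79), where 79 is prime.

1

Euler's criterion: (-30/79) ≡ 49^39 (mod 79).
49^2 ≡ 31 (mod 79)
49^4 ≡ 13 (mod 79)
49^8 ≡ 11 (mod 79)
49^16 ≡ 42 (mod 79)
49^32 ≡ 26 (mod 79)
49^39 = 49^(32+4+2+1) ≡ 1 (mod 79).
Result is 1, so (-30/79) = 1.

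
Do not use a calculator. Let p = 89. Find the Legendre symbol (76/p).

Euler's criterion: (76/89) ≡ 76^44 (mod 89).
76^2 ≡ 80 (mod 89)
76^4 ≡ 81 (mod 89)
76^8 ≡ 64 (mod 89)
76^16 ≡ 2 (mod 89)
76^32 ≡ 4 (mod 89)
76^44 = 76^(32+8+4) ≡ 88 (mod 89).
Result is 88 ≡ −1, so (76/89) = −1.

-1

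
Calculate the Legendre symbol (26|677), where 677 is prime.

Pull out 2: since 677 ≡ 5 (mod 8), (2/677) = -1.
Reciprocity: 13 ≡ 1 and 677 ≡ 1 (mod 4), so (13/677) = +(677/13).
Reduce top mod 13: now compute (1/13).
Reached (1/13) = 1. Collecting the sign flips along the way, the symbol is -1.

-1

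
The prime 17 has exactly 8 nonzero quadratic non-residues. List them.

Square k = 1,…,8 (k and 17−k give the same square):
1²=1, 2²=4, 3²=9, 4²=16, 5²≡8, 6²≡2, 7²≡15, 8²≡13 (mod 17).
The residues are {1, 2, 4, 8, 9, 13, 15, 16}; the non-residues are the remaining 8 nonzero classes.

3 5 6 7 10 11 12 14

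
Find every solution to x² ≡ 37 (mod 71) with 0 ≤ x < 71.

26, 45

Since 71 ≡ 3 (mod 4), a square root of 37 is 37^((71+1)/4) = 37^18 mod 71.
Repeated squaring: 37^2≡20, 37^4≡45, 37^8≡37, 37^16≡20 (mod 71).
37^18 = 37^(16+2) ≡ 45 (mod 71).
Check: 45² = 2025 ≡ 37 (mod 71). The two roots are 26 and 45.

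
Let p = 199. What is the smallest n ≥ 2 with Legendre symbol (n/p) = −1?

(2/199) = +1, so 2 is a residue.
(3/199) = −1, so 3 is the smallest positive non-residue mod 199.

3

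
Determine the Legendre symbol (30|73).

-1

Pull out 2: since 73 ≡ 1 (mod 8), (2/73) = +1.
Reciprocity: 15 ≡ 3 and 73 ≡ 1 (mod 4), so (15/73) = +(73/15).
Reduce top mod 15: now compute (13/15).
Reciprocity: 13 ≡ 1 and 15 ≡ 3 (mod 4), so (13/15) = +(15/13).
Reduce top mod 13: now compute (2/13).
Pull out 2: since 13 ≡ 5 (mod 8), (2/13) = -1.
Reached (1/13) = 1. Collecting the sign flips along the way, the symbol is -1.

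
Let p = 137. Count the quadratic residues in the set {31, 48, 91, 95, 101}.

1

(31/137) = -1 → non-residue.
(48/137) = -1 → non-residue.
(91/137) = -1 → non-residue.
(95/137) = -1 → non-residue.
(101/137) = +1 → QR.
Total quadratic residues among the 5: 1.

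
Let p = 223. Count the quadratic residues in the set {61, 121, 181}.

2

(61/223) = -1 → non-residue.
(121/223) = +1 → QR.
(181/223) = +1 → QR.
Total quadratic residues among the 3: 2.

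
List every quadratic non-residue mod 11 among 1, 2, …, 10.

Square k = 1,…,5 (k and 11−k give the same square):
1²=1, 2²=4, 3²=9, 4²≡5, 5²≡3 (mod 11).
The residues are {1, 3, 4, 5, 9}; the non-residues are the remaining 5 nonzero classes.

2, 6, 7, 8, 10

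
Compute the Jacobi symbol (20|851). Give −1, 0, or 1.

Pull out 2^2: since 851 ≡ 3 (mod 8), (2/851) = -1, so (2/851)^2 = +1.
Reciprocity: 5 ≡ 1 and 851 ≡ 3 (mod 4), so (5/851) = +(851/5).
Reduce top mod 5: now compute (1/5).
Reached (1/5) = 1. Collecting the sign flips along the way, the symbol is +1.

1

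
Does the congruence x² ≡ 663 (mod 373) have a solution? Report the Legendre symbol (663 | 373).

First reduce: 663 ≡ 290 (mod 373).
Pull out 2: since 373 ≡ 5 (mod 8), (2/373) = -1.
Reciprocity: 145 ≡ 1 and 373 ≡ 1 (mod 4), so (145/373) = +(373/145).
Reduce top mod 145: now compute (83/145).
Reciprocity: 83 ≡ 3 and 145 ≡ 1 (mod 4), so (83/145) = +(145/83).
Reduce top mod 83: now compute (62/83).
Pull out 2: since 83 ≡ 3 (mod 8), (2/83) = -1.
Reciprocity: 31 ≡ 3 and 83 ≡ 3 (mod 4), so (31/83) = −(83/31).
Reduce top mod 31: now compute (21/31).
Reciprocity: 21 ≡ 1 and 31 ≡ 3 (mod 4), so (21/31) = +(31/21).
Reduce top mod 21: now compute (10/21).
Pull out 2: since 21 ≡ 5 (mod 8), (2/21) = -1.
Reciprocity: 5 ≡ 1 and 21 ≡ 1 (mod 4), so (5/21) = +(21/5).
Reduce top mod 5: now compute (1/5).
Reached (1/5) = 1. Collecting the sign flips along the way, the symbol is +1.

1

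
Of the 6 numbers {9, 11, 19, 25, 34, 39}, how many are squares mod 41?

(9/41) = +1 → QR.
(11/41) = -1 → non-residue.
(19/41) = -1 → non-residue.
(25/41) = +1 → QR.
(34/41) = -1 → non-residue.
(39/41) = +1 → QR.
Total quadratic residues among the 6: 3.

3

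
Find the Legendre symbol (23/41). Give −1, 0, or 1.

Euler's criterion: (23/41) ≡ 23^20 (mod 41).
23^2 ≡ 37 (mod 41)
23^4 ≡ 16 (mod 41)
23^8 ≡ 10 (mod 41)
23^16 ≡ 18 (mod 41)
23^20 = 23^(16+4) ≡ 1 (mod 41).
Result is 1, so (23/41) = 1.

1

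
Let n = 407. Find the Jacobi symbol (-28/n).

First reduce: -28 ≡ 379 (mod 407).
Reciprocity: 379 ≡ 3 and 407 ≡ 3 (mod 4), so (379/407) = −(407/379).
Reduce top mod 379: now compute (28/379).
Pull out 2^2: since 379 ≡ 3 (mod 8), (2/379) = -1, so (2/379)^2 = +1.
Reciprocity: 7 ≡ 3 and 379 ≡ 3 (mod 4), so (7/379) = −(379/7).
Reduce top mod 7: now compute (1/7).
Reached (1/7) = 1. Collecting the sign flips along the way, the symbol is +1.

1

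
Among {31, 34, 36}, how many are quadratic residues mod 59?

1

(31/59) = -1 → non-residue.
(34/59) = -1 → non-residue.
(36/59) = +1 → QR.
Total quadratic residues among the 3: 1.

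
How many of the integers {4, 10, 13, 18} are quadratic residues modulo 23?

3

(4/23) = +1 → QR.
(10/23) = -1 → non-residue.
(13/23) = +1 → QR.
(18/23) = +1 → QR.
Total quadratic residues among the 4: 3.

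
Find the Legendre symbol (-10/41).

1

Euler's criterion: (-10/41) ≡ 31^20 (mod 41).
31^2 ≡ 18 (mod 41)
31^4 ≡ 37 (mod 41)
31^8 ≡ 16 (mod 41)
31^16 ≡ 10 (mod 41)
31^20 = 31^(16+4) ≡ 1 (mod 41).
Result is 1, so (-10/41) = 1.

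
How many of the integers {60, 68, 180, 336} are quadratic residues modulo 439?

(60/439) = -1 → non-residue.
(68/439) = -1 → non-residue.
(180/439) = +1 → QR.
(336/439) = -1 → non-residue.
Total quadratic residues among the 4: 1.

1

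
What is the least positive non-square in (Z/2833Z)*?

(2/2833) = +1, so 2 is a residue.
(3/2833) = +1, so 3 is a residue.
(4/2833) = +1, so 4 is a residue.
(5/2833) = −1, so 5 is the smallest positive non-residue mod 2833.

5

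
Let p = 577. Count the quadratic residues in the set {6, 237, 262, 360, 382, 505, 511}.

5

(6/577) = +1 → QR.
(237/577) = -1 → non-residue.
(262/577) = +1 → QR.
(360/577) = -1 → non-residue.
(382/577) = +1 → QR.
(505/577) = +1 → QR.
(511/577) = +1 → QR.
Total quadratic residues among the 7: 5.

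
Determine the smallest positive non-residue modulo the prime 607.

(2/607) = +1, so 2 is a residue.
(3/607) = −1, so 3 is the smallest positive non-residue mod 607.

3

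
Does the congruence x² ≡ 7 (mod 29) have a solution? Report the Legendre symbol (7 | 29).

Euler's criterion: (7/29) ≡ 7^14 (mod 29).
7^2 ≡ 20 (mod 29)
7^4 ≡ 23 (mod 29)
7^8 ≡ 7 (mod 29)
7^14 = 7^(8+4+2) ≡ 1 (mod 29).
Result is 1, so (7/29) = 1.

1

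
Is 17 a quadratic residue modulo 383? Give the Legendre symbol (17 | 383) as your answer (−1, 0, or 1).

Reciprocity: 17 ≡ 1 and 383 ≡ 3 (mod 4), so (17/383) = +(383/17).
Reduce top mod 17: now compute (9/17).
Reciprocity: 9 ≡ 1 and 17 ≡ 1 (mod 4), so (9/17) = +(17/9).
Reduce top mod 9: now compute (8/9).
Pull out 2^3: since 9 ≡ 1 (mod 8), (2/9) = +1, so (2/9)^3 = +1.
Reached (1/9) = 1. Collecting the sign flips along the way, the symbol is +1.

1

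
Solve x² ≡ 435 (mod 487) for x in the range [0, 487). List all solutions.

62, 425

Since 487 ≡ 3 (mod 4), a square root of 435 is 435^((487+1)/4) = 435^122 mod 487.
Repeated squaring: 435^2≡269, 435^4≡285, 435^8≡383, 435^16≡102, 435^32≡177, 435^64≡161 (mod 487).
435^122 = 435^(64+32+16+8+2) ≡ 62 (mod 487).
Check: 62² = 3844 ≡ 435 (mod 487). The two roots are 62 and 425.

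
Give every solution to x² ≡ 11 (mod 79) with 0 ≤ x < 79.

13, 66

Since 79 ≡ 3 (mod 4), a square root of 11 is 11^((79+1)/4) = 11^20 mod 79.
Repeated squaring: 11^2≡42, 11^4≡26, 11^8≡44, 11^16≡40 (mod 79).
11^20 = 11^(16+4) ≡ 13 (mod 79).
Check: 13² = 169 ≡ 11 (mod 79). The two roots are 13 and 66.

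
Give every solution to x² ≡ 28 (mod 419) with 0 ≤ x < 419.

191, 228

Since 419 ≡ 3 (mod 4), a square root of 28 is 28^((419+1)/4) = 28^105 mod 419.
Repeated squaring: 28^2≡365, 28^4≡402, 28^8≡289, 28^16≡140, 28^32≡326, 28^64≡269 (mod 419).
28^105 = 28^(64+32+8+1) ≡ 191 (mod 419).
Check: 191² = 36481 ≡ 28 (mod 419). The two roots are 191 and 228.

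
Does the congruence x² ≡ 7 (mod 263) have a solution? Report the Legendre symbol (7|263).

-1

Reciprocity: 7 ≡ 3 and 263 ≡ 3 (mod 4), so (7/263) = −(263/7).
Reduce top mod 7: now compute (4/7).
Pull out 2^2: since 7 ≡ 7 (mod 8), (2/7) = +1, so (2/7)^2 = +1.
Reached (1/7) = 1. Collecting the sign flips along the way, the symbol is -1.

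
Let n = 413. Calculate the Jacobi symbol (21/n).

Reciprocity: 21 ≡ 1 and 413 ≡ 1 (mod 4), so (21/413) = +(413/21).
Reduce top mod 21: now compute (14/21).
Pull out 2: since 21 ≡ 5 (mod 8), (2/21) = -1.
Reciprocity: 7 ≡ 3 and 21 ≡ 1 (mod 4), so (7/21) = +(21/7).
Reduce top mod 7: now compute (0/7).
Top reduces to 0: gcd > 1, so the symbol is 0.

0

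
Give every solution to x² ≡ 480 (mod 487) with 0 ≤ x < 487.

207, 280

Since 487 ≡ 3 (mod 4), a square root of 480 is 480^((487+1)/4) = 480^122 mod 487.
Repeated squaring: 480^2≡49, 480^4≡453, 480^8≡182, 480^16≡8, 480^32≡64, 480^64≡200 (mod 487).
480^122 = 480^(64+32+16+8+2) ≡ 280 (mod 487).
Check: 280² = 78400 ≡ 480 (mod 487). The two roots are 207 and 280.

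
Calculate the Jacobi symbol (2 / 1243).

Pull out 2: since 1243 ≡ 3 (mod 8), (2/1243) = -1.
Reached (1/1243) = 1. Collecting the sign flips along the way, the symbol is -1.

-1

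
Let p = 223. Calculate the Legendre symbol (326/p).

-1

Euler's criterion: (326/223) ≡ 103^111 (mod 223).
103^2 ≡ 128 (mod 223)
103^4 ≡ 105 (mod 223)
103^8 ≡ 98 (mod 223)
103^16 ≡ 15 (mod 223)
103^32 ≡ 2 (mod 223)
103^64 ≡ 4 (mod 223)
103^111 = 103^(64+32+8+4+2+1) ≡ 222 (mod 223).
Result is 222 ≡ −1, so (326/223) = −1.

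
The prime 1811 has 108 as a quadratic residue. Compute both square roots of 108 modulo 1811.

509, 1302

Since 1811 ≡ 3 (mod 4), a square root of 108 is 108^((1811+1)/4) = 108^453 mod 1811.
Repeated squaring: 108^2≡798, 108^4≡1143, 108^8≡718, 108^16≡1200, 108^32≡255, 108^64≡1640, 108^128≡265, 108^256≡1407 (mod 1811).
108^453 = 108^(256+128+64+4+1) ≡ 509 (mod 1811).
Check: 509² = 259081 ≡ 108 (mod 1811). The two roots are 509 and 1302.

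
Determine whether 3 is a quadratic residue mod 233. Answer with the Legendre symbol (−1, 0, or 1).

-1

Reciprocity: 3 ≡ 3 and 233 ≡ 1 (mod 4), so (3/233) = +(233/3).
Reduce top mod 3: now compute (2/3).
Pull out 2: since 3 ≡ 3 (mod 8), (2/3) = -1.
Reached (1/3) = 1. Collecting the sign flips along the way, the symbol is -1.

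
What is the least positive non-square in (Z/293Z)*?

(2/293) = −1, so 2 is the smallest positive non-residue mod 293.

2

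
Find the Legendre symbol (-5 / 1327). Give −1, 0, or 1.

1

First reduce: -5 ≡ 1322 (mod 1327).
Pull out 2: since 1327 ≡ 7 (mod 8), (2/1327) = +1.
Reciprocity: 661 ≡ 1 and 1327 ≡ 3 (mod 4), so (661/1327) = +(1327/661).
Reduce top mod 661: now compute (5/661).
Reciprocity: 5 ≡ 1 and 661 ≡ 1 (mod 4), so (5/661) = +(661/5).
Reduce top mod 5: now compute (1/5).
Reached (1/5) = 1. Collecting the sign flips along the way, the symbol is +1.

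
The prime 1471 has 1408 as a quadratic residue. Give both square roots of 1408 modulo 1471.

610, 861

Since 1471 ≡ 3 (mod 4), a square root of 1408 is 1408^((1471+1)/4) = 1408^368 mod 1471.
Repeated squaring: 1408^2≡1027, 1408^4≡22, 1408^8≡484, 1408^16≡367, 1408^32≡828, 1408^64≡98, 1408^128≡778, 1408^256≡703 (mod 1471).
1408^368 = 1408^(256+64+32+16) ≡ 861 (mod 1471).
Check: 861² = 741321 ≡ 1408 (mod 1471). The two roots are 610 and 861.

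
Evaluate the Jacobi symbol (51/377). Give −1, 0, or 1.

1

Reciprocity: 51 ≡ 3 and 377 ≡ 1 (mod 4), so (51/377) = +(377/51).
Reduce top mod 51: now compute (20/51).
Pull out 2^2: since 51 ≡ 3 (mod 8), (2/51) = -1, so (2/51)^2 = +1.
Reciprocity: 5 ≡ 1 and 51 ≡ 3 (mod 4), so (5/51) = +(51/5).
Reduce top mod 5: now compute (1/5).
Reached (1/5) = 1. Collecting the sign flips along the way, the symbol is +1.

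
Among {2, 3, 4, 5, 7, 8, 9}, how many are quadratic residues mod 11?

(2/11) = -1 → non-residue.
(3/11) = +1 → QR.
(4/11) = +1 → QR.
(5/11) = +1 → QR.
(7/11) = -1 → non-residue.
(8/11) = -1 → non-residue.
(9/11) = +1 → QR.
Total quadratic residues among the 7: 4.

4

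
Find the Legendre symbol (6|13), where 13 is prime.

Euler's criterion: (6/13) ≡ 6^6 (mod 13).
6^2 ≡ 10 (mod 13)
6^4 ≡ 9 (mod 13)
6^6 = 6^(4+2) ≡ 12 (mod 13).
Result is 12 ≡ −1, so (6/13) = −1.

-1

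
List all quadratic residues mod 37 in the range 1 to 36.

1 3 4 7 9 10 11 12 16 21 25 26 27 28 30 33 34 36

Square k = 1,…,18 (k and 37−k give the same square):
1²=1, 2²=4, 3²=9, 4²=16, 5²=25, 6²=36, 7²≡12, 8²≡27, 9²≡7, 10²≡26, 11²≡10, 12²≡33, 13²≡21, 14²≡11, 15²≡3, 16²≡34, 17²≡30, 18²≡28 (mod 37).
So the quadratic residues mod 37 are {1, 3, 4, 7, 9, 10, 11, 12, 16, 21, 25, 26, 27, 28, 30, 33, 34, 36}.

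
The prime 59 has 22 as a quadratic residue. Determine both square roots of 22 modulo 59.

9, 50

Since 59 ≡ 3 (mod 4), a square root of 22 is 22^((59+1)/4) = 22^15 mod 59.
Repeated squaring: 22^2≡12, 22^4≡26, 22^8≡27 (mod 59).
22^15 = 22^(8+4+2+1) ≡ 9 (mod 59).
Check: 9² = 81 ≡ 22 (mod 59). The two roots are 9 and 50.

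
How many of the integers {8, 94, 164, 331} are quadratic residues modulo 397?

(8/397) = -1 → non-residue.
(94/397) = -1 → non-residue.
(164/397) = -1 → non-residue.
(331/397) = -1 → non-residue.
Total quadratic residues among the 4: 0.

0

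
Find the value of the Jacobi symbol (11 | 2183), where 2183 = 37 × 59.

Reciprocity: 11 ≡ 3 and 2183 ≡ 3 (mod 4), so (11/2183) = −(2183/11).
Reduce top mod 11: now compute (5/11).
Reciprocity: 5 ≡ 1 and 11 ≡ 3 (mod 4), so (5/11) = +(11/5).
Reduce top mod 5: now compute (1/5).
Reached (1/5) = 1. Collecting the sign flips along the way, the symbol is -1.

-1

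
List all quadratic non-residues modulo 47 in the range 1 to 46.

Square k = 1,…,23 (k and 47−k give the same square):
1²=1, 2²=4, 3²=9, 4²=16, 5²=25, 6²=36, 7²≡2, 8²≡17, 9²≡34, 10²≡6, 11²≡27, 12²≡3, 13²≡28, 14²≡8, 15²≡37, 16²≡21, 17²≡7, 18²≡42, 19²≡32, 20²≡24, 21²≡18, 22²≡14, 23²≡12 (mod 47).
The residues are {1, 2, 3, 4, 6, 7, 8, 9, 12, 14, 16, 17, 18, 21, 24, 25, 27, 28, 32, 34, 36, 37, 42}; the non-residues are the remaining 23 nonzero classes.

5, 10, 11, 13, 15, 19, 20, 22, 23, 26, 29, 30, 31, 33, 35, 38, 39, 40, 41, 43, 44, 45, 46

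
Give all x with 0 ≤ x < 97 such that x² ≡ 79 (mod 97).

97 ≡ 1 (mod 4), so we find a root by search.
Trying successive values, 46² = 2116 ≡ 79 (mod 97). The other root is 97 − 46 = 51.

46, 51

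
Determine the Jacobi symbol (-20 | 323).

1

First reduce: -20 ≡ 303 (mod 323).
Reciprocity: 303 ≡ 3 and 323 ≡ 3 (mod 4), so (303/323) = −(323/303).
Reduce top mod 303: now compute (20/303).
Pull out 2^2: since 303 ≡ 7 (mod 8), (2/303) = +1, so (2/303)^2 = +1.
Reciprocity: 5 ≡ 1 and 303 ≡ 3 (mod 4), so (5/303) = +(303/5).
Reduce top mod 5: now compute (3/5).
Reciprocity: 3 ≡ 3 and 5 ≡ 1 (mod 4), so (3/5) = +(5/3).
Reduce top mod 3: now compute (2/3).
Pull out 2: since 3 ≡ 3 (mod 8), (2/3) = -1.
Reached (1/3) = 1. Collecting the sign flips along the way, the symbol is +1.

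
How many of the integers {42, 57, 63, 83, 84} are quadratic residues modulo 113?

(42/113) = -1 → non-residue.
(57/113) = +1 → QR.
(63/113) = +1 → QR.
(83/113) = +1 → QR.
(84/113) = -1 → non-residue.
Total quadratic residues among the 5: 3.

3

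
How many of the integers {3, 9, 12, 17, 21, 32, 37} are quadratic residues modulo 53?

3

(3/53) = -1 → non-residue.
(9/53) = +1 → QR.
(12/53) = -1 → non-residue.
(17/53) = +1 → QR.
(21/53) = -1 → non-residue.
(32/53) = -1 → non-residue.
(37/53) = +1 → QR.
Total quadratic residues among the 7: 3.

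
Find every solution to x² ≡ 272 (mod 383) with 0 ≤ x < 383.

Since 383 ≡ 3 (mod 4), a square root of 272 is 272^((383+1)/4) = 272^96 mod 383.
Repeated squaring: 272^2≡65, 272^4≡12, 272^8≡144, 272^16≡54, 272^32≡235, 272^64≡73 (mod 383).
272^96 = 272^(64+32) ≡ 303 (mod 383).
Check: 303² = 91809 ≡ 272 (mod 383). The two roots are 80 and 303.

80, 303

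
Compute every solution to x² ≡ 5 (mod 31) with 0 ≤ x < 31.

6, 25

Since 31 ≡ 3 (mod 4), a square root of 5 is 5^((31+1)/4) = 5^8 mod 31.
Repeated squaring: 5^2≡25, 5^4≡5, 5^8≡25 (mod 31).
5^8 = 5^(8) ≡ 25 (mod 31).
Check: 25² = 625 ≡ 5 (mod 31). The two roots are 6 and 25.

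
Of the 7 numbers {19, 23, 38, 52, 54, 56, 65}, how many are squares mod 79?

(19/79) = +1 → QR.
(23/79) = +1 → QR.
(38/79) = +1 → QR.
(52/79) = +1 → QR.
(54/79) = -1 → non-residue.
(56/79) = -1 → non-residue.
(65/79) = +1 → QR.
Total quadratic residues among the 7: 5.

5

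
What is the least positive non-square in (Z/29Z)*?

2

(2/29) = −1, so 2 is the smallest positive non-residue mod 29.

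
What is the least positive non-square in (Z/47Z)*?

5

(2/47) = +1, so 2 is a residue.
(3/47) = +1, so 3 is a residue.
(4/47) = +1, so 4 is a residue.
(5/47) = −1, so 5 is the smallest positive non-residue mod 47.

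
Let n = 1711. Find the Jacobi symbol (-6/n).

First reduce: -6 ≡ 1705 (mod 1711).
Reciprocity: 1705 ≡ 1 and 1711 ≡ 3 (mod 4), so (1705/1711) = +(1711/1705).
Reduce top mod 1705: now compute (6/1705).
Pull out 2: since 1705 ≡ 1 (mod 8), (2/1705) = +1.
Reciprocity: 3 ≡ 3 and 1705 ≡ 1 (mod 4), so (3/1705) = +(1705/3).
Reduce top mod 3: now compute (1/3).
Reached (1/3) = 1. Collecting the sign flips along the way, the symbol is +1.

1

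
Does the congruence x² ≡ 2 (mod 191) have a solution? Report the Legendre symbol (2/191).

Euler's criterion: (2/191) ≡ 2^95 (mod 191).
2^2 ≡ 4 (mod 191)
2^4 ≡ 16 (mod 191)
2^8 ≡ 65 (mod 191)
2^16 ≡ 23 (mod 191)
2^32 ≡ 147 (mod 191)
2^64 ≡ 26 (mod 191)
2^95 = 2^(64+16+8+4+2+1) ≡ 1 (mod 191).
Result is 1, so (2/191) = 1.

1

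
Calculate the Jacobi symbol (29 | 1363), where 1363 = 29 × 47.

Reciprocity: 29 ≡ 1 and 1363 ≡ 3 (mod 4), so (29/1363) = +(1363/29).
Reduce top mod 29: now compute (0/29).
Top reduces to 0: gcd > 1, so the symbol is 0.

0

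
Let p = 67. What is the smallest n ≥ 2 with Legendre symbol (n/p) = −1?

2

(2/67) = −1, so 2 is the smallest positive non-residue mod 67.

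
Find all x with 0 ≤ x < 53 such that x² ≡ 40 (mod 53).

53 ≡ 1 (mod 4), so we find a root by search.
Trying successive values, 26² = 676 ≡ 40 (mod 53). The other root is 53 − 26 = 27.

26, 27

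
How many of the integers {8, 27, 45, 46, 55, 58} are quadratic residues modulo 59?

3

(8/59) = -1 → non-residue.
(27/59) = +1 → QR.
(45/59) = +1 → QR.
(46/59) = +1 → QR.
(55/59) = -1 → non-residue.
(58/59) = -1 → non-residue.
Total quadratic residues among the 6: 3.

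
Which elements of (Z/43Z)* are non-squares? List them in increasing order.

Square k = 1,…,21 (k and 43−k give the same square):
1²=1, 2²=4, 3²=9, 4²=16, 5²=25, 6²=36, 7²≡6, 8²≡21, 9²≡38, 10²≡14, 11²≡35, 12²≡15, 13²≡40, 14²≡24, 15²≡10, 16²≡41, 17²≡31, 18²≡23, 19²≡17, 20²≡13, 21²≡11 (mod 43).
The residues are {1, 4, 6, 9, 10, 11, 13, 14, 15, 16, 17, 21, 23, 24, 25, 31, 35, 36, 38, 40, 41}; the non-residues are the remaining 21 nonzero classes.

2, 3, 5, 7, 8, 12, 18, 19, 20, 22, 26, 27, 28, 29, 30, 32, 33, 34, 37, 39, 42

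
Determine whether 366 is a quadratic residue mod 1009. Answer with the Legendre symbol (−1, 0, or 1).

-1

Euler's criterion: (366/1009) ≡ 366^504 (mod 1009).
366^2 ≡ 768 (mod 1009)
366^4 ≡ 568 (mod 1009)
366^8 ≡ 753 (mod 1009)
366^16 ≡ 960 (mod 1009)
366^32 ≡ 383 (mod 1009)
366^64 ≡ 384 (mod 1009)
366^128 ≡ 142 (mod 1009)
366^256 ≡ 993 (mod 1009)
366^504 = 366^(256+128+64+32+16+8) ≡ 1008 (mod 1009).
Result is 1008 ≡ −1, so (366/1009) = −1.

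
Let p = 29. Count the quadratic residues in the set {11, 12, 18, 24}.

1

(11/29) = -1 → non-residue.
(12/29) = -1 → non-residue.
(18/29) = -1 → non-residue.
(24/29) = +1 → QR.
Total quadratic residues among the 4: 1.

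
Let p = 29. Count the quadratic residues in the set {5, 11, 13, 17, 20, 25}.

4

(5/29) = +1 → QR.
(11/29) = -1 → non-residue.
(13/29) = +1 → QR.
(17/29) = -1 → non-residue.
(20/29) = +1 → QR.
(25/29) = +1 → QR.
Total quadratic residues among the 6: 4.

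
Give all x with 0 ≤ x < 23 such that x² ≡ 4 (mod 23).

2, 21

Since 23 ≡ 3 (mod 4), a square root of 4 is 4^((23+1)/4) = 4^6 mod 23.
Repeated squaring: 4^2≡16, 4^4≡3 (mod 23).
4^6 = 4^(4+2) ≡ 2 (mod 23).
Check: 2² = 4 ≡ 4 (mod 23). The two roots are 2 and 21.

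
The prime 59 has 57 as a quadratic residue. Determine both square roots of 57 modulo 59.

Since 59 ≡ 3 (mod 4), a square root of 57 is 57^((59+1)/4) = 57^15 mod 59.
Repeated squaring: 57^2≡4, 57^4≡16, 57^8≡20 (mod 59).
57^15 = 57^(8+4+2+1) ≡ 36 (mod 59).
Check: 36² = 1296 ≡ 57 (mod 59). The two roots are 23 and 36.

23, 36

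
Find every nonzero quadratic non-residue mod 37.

Square k = 1,…,18 (k and 37−k give the same square):
1²=1, 2²=4, 3²=9, 4²=16, 5²=25, 6²=36, 7²≡12, 8²≡27, 9²≡7, 10²≡26, 11²≡10, 12²≡33, 13²≡21, 14²≡11, 15²≡3, 16²≡34, 17²≡30, 18²≡28 (mod 37).
The residues are {1, 3, 4, 7, 9, 10, 11, 12, 16, 21, 25, 26, 27, 28, 30, 33, 34, 36}; the non-residues are the remaining 18 nonzero classes.

2, 5, 6, 8, 13, 14, 15, 17, 18, 19, 20, 22, 23, 24, 29, 31, 32, 35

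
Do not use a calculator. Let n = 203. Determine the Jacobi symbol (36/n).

1

Pull out 2^2: since 203 ≡ 3 (mod 8), (2/203) = -1, so (2/203)^2 = +1.
Reciprocity: 9 ≡ 1 and 203 ≡ 3 (mod 4), so (9/203) = +(203/9).
Reduce top mod 9: now compute (5/9).
Reciprocity: 5 ≡ 1 and 9 ≡ 1 (mod 4), so (5/9) = +(9/5).
Reduce top mod 5: now compute (4/5).
Pull out 2^2: since 5 ≡ 5 (mod 8), (2/5) = -1, so (2/5)^2 = +1.
Reached (1/5) = 1. Collecting the sign flips along the way, the symbol is +1.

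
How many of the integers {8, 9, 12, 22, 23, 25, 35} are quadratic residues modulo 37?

3

(8/37) = -1 → non-residue.
(9/37) = +1 → QR.
(12/37) = +1 → QR.
(22/37) = -1 → non-residue.
(23/37) = -1 → non-residue.
(25/37) = +1 → QR.
(35/37) = -1 → non-residue.
Total quadratic residues among the 7: 3.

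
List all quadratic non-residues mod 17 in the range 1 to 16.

3, 5, 6, 7, 10, 11, 12, 14

Square k = 1,…,8 (k and 17−k give the same square):
1²=1, 2²=4, 3²=9, 4²=16, 5²≡8, 6²≡2, 7²≡15, 8²≡13 (mod 17).
The residues are {1, 2, 4, 8, 9, 13, 15, 16}; the non-residues are the remaining 8 nonzero classes.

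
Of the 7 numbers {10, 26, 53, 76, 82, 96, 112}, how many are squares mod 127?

(10/127) = -1 → non-residue.
(26/127) = +1 → QR.
(53/127) = -1 → non-residue.
(76/127) = +1 → QR.
(82/127) = +1 → QR.
(96/127) = -1 → non-residue.
(112/127) = -1 → non-residue.
Total quadratic residues among the 7: 3.

3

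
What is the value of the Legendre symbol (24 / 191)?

1

Pull out 2^3: since 191 ≡ 7 (mod 8), (2/191) = +1, so (2/191)^3 = +1.
Reciprocity: 3 ≡ 3 and 191 ≡ 3 (mod 4), so (3/191) = −(191/3).
Reduce top mod 3: now compute (2/3).
Pull out 2: since 3 ≡ 3 (mod 8), (2/3) = -1.
Reached (1/3) = 1. Collecting the sign flips along the way, the symbol is +1.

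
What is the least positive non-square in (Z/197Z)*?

2

(2/197) = −1, so 2 is the smallest positive non-residue mod 197.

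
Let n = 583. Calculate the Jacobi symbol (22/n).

0

Pull out 2: since 583 ≡ 7 (mod 8), (2/583) = +1.
Reciprocity: 11 ≡ 3 and 583 ≡ 3 (mod 4), so (11/583) = −(583/11).
Reduce top mod 11: now compute (0/11).
Top reduces to 0: gcd > 1, so the symbol is 0.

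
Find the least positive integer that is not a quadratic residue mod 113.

(2/113) = +1, so 2 is a residue.
(3/113) = −1, so 3 is the smallest positive non-residue mod 113.

3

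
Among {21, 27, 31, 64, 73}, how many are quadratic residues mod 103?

1

(21/103) = -1 → non-residue.
(27/103) = -1 → non-residue.
(31/103) = -1 → non-residue.
(64/103) = +1 → QR.
(73/103) = -1 → non-residue.
Total quadratic residues among the 5: 1.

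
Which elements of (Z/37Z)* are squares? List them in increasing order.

Square k = 1,…,18 (k and 37−k give the same square):
1²=1, 2²=4, 3²=9, 4²=16, 5²=25, 6²=36, 7²≡12, 8²≡27, 9²≡7, 10²≡26, 11²≡10, 12²≡33, 13²≡21, 14²≡11, 15²≡3, 16²≡34, 17²≡30, 18²≡28 (mod 37).
So the quadratic residues mod 37 are {1, 3, 4, 7, 9, 10, 11, 12, 16, 21, 25, 26, 27, 28, 30, 33, 34, 36}.

1,3,4,7,9,10,11,12,16,21,25,26,27,28,30,33,34,36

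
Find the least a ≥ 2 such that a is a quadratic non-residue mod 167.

(2/167) = +1, so 2 is a residue.
(3/167) = +1, so 3 is a residue.
(4/167) = +1, so 4 is a residue.
(5/167) = −1, so 5 is the smallest positive non-residue mod 167.

5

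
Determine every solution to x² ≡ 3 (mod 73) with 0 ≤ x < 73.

21, 52

73 ≡ 1 (mod 4), so we find a root by search.
Trying successive values, 21² = 441 ≡ 3 (mod 73). The other root is 73 − 21 = 52.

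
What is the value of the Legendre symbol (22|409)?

-1

Euler's criterion: (22/409) ≡ 22^204 (mod 409).
22^2 ≡ 75 (mod 409)
22^4 ≡ 308 (mod 409)
22^8 ≡ 385 (mod 409)
22^16 ≡ 167 (mod 409)
22^32 ≡ 77 (mod 409)
22^64 ≡ 203 (mod 409)
22^128 ≡ 309 (mod 409)
22^204 = 22^(128+64+8+4) ≡ 408 (mod 409).
Result is 408 ≡ −1, so (22/409) = −1.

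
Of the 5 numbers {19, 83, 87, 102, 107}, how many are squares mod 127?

3

(19/127) = +1 → QR.
(83/127) = -1 → non-residue.
(87/127) = +1 → QR.
(102/127) = -1 → non-residue.
(107/127) = +1 → QR.
Total quadratic residues among the 5: 3.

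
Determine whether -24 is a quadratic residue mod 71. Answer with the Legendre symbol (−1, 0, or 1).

First reduce: -24 ≡ 47 (mod 71).
Reciprocity: 47 ≡ 3 and 71 ≡ 3 (mod 4), so (47/71) = −(71/47).
Reduce top mod 47: now compute (24/47).
Pull out 2^3: since 47 ≡ 7 (mod 8), (2/47) = +1, so (2/47)^3 = +1.
Reciprocity: 3 ≡ 3 and 47 ≡ 3 (mod 4), so (3/47) = −(47/3).
Reduce top mod 3: now compute (2/3).
Pull out 2: since 3 ≡ 3 (mod 8), (2/3) = -1.
Reached (1/3) = 1. Collecting the sign flips along the way, the symbol is -1.

-1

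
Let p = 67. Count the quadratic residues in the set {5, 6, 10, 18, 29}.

(5/67) = -1 → non-residue.
(6/67) = +1 → QR.
(10/67) = +1 → QR.
(18/67) = -1 → non-residue.
(29/67) = +1 → QR.
Total quadratic residues among the 5: 3.

3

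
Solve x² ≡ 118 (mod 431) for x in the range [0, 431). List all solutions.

Since 431 ≡ 3 (mod 4), a square root of 118 is 118^((431+1)/4) = 118^108 mod 431.
Repeated squaring: 118^2≡132, 118^4≡184, 118^8≡238, 118^16≡183, 118^32≡302, 118^64≡263 (mod 431).
118^108 = 118^(64+32+8+4) ≡ 379 (mod 431).
Check: 379² = 143641 ≡ 118 (mod 431). The two roots are 52 and 379.

52, 379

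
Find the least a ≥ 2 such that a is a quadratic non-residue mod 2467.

2

(2/2467) = −1, so 2 is the smallest positive non-residue mod 2467.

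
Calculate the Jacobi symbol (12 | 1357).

1

Pull out 2^2: since 1357 ≡ 5 (mod 8), (2/1357) = -1, so (2/1357)^2 = +1.
Reciprocity: 3 ≡ 3 and 1357 ≡ 1 (mod 4), so (3/1357) = +(1357/3).
Reduce top mod 3: now compute (1/3).
Reached (1/3) = 1. Collecting the sign flips along the way, the symbol is +1.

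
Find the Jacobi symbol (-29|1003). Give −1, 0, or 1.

First reduce: -29 ≡ 974 (mod 1003).
Pull out 2: since 1003 ≡ 3 (mod 8), (2/1003) = -1.
Reciprocity: 487 ≡ 3 and 1003 ≡ 3 (mod 4), so (487/1003) = −(1003/487).
Reduce top mod 487: now compute (29/487).
Reciprocity: 29 ≡ 1 and 487 ≡ 3 (mod 4), so (29/487) = +(487/29).
Reduce top mod 29: now compute (23/29).
Reciprocity: 23 ≡ 3 and 29 ≡ 1 (mod 4), so (23/29) = +(29/23).
Reduce top mod 23: now compute (6/23).
Pull out 2: since 23 ≡ 7 (mod 8), (2/23) = +1.
Reciprocity: 3 ≡ 3 and 23 ≡ 3 (mod 4), so (3/23) = −(23/3).
Reduce top mod 3: now compute (2/3).
Pull out 2: since 3 ≡ 3 (mod 8), (2/3) = -1.
Reached (1/3) = 1. Collecting the sign flips along the way, the symbol is +1.

1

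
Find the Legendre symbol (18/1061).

Pull out 2: since 1061 ≡ 5 (mod 8), (2/1061) = -1.
Reciprocity: 9 ≡ 1 and 1061 ≡ 1 (mod 4), so (9/1061) = +(1061/9).
Reduce top mod 9: now compute (8/9).
Pull out 2^3: since 9 ≡ 1 (mod 8), (2/9) = +1, so (2/9)^3 = +1.
Reached (1/9) = 1. Collecting the sign flips along the way, the symbol is -1.

-1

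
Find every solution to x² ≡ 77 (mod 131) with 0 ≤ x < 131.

48, 83

Since 131 ≡ 3 (mod 4), a square root of 77 is 77^((131+1)/4) = 77^33 mod 131.
Repeated squaring: 77^2≡34, 77^4≡108, 77^8≡5, 77^16≡25, 77^32≡101 (mod 131).
77^33 = 77^(32+1) ≡ 48 (mod 131).
Check: 48² = 2304 ≡ 77 (mod 131). The two roots are 48 and 83.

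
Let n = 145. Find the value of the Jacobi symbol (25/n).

0

Reciprocity: 25 ≡ 1 and 145 ≡ 1 (mod 4), so (25/145) = +(145/25).
Reduce top mod 25: now compute (20/25).
Pull out 2^2: since 25 ≡ 1 (mod 8), (2/25) = +1, so (2/25)^2 = +1.
Reciprocity: 5 ≡ 1 and 25 ≡ 1 (mod 4), so (5/25) = +(25/5).
Reduce top mod 5: now compute (0/5).
Top reduces to 0: gcd > 1, so the symbol is 0.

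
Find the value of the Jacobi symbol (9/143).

1

Reciprocity: 9 ≡ 1 and 143 ≡ 3 (mod 4), so (9/143) = +(143/9).
Reduce top mod 9: now compute (8/9).
Pull out 2^3: since 9 ≡ 1 (mod 8), (2/9) = +1, so (2/9)^3 = +1.
Reached (1/9) = 1. Collecting the sign flips along the way, the symbol is +1.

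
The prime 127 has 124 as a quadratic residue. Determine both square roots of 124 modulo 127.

Since 127 ≡ 3 (mod 4), a square root of 124 is 124^((127+1)/4) = 124^32 mod 127.
Repeated squaring: 124^2≡9, 124^4≡81, 124^8≡84, 124^16≡71, 124^32≡88 (mod 127).
124^32 = 124^(32) ≡ 88 (mod 127).
Check: 88² = 7744 ≡ 124 (mod 127). The two roots are 39 and 88.

39, 88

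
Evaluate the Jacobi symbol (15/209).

-1

Reciprocity: 15 ≡ 3 and 209 ≡ 1 (mod 4), so (15/209) = +(209/15).
Reduce top mod 15: now compute (14/15).
Pull out 2: since 15 ≡ 7 (mod 8), (2/15) = +1.
Reciprocity: 7 ≡ 3 and 15 ≡ 3 (mod 4), so (7/15) = −(15/7).
Reduce top mod 7: now compute (1/7).
Reached (1/7) = 1. Collecting the sign flips along the way, the symbol is -1.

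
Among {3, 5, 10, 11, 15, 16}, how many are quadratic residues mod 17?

2

(3/17) = -1 → non-residue.
(5/17) = -1 → non-residue.
(10/17) = -1 → non-residue.
(11/17) = -1 → non-residue.
(15/17) = +1 → QR.
(16/17) = +1 → QR.
Total quadratic residues among the 6: 2.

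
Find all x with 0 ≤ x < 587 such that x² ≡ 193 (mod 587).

Since 587 ≡ 3 (mod 4), a square root of 193 is 193^((587+1)/4) = 193^147 mod 587.
Repeated squaring: 193^2≡268, 193^4≡210, 193^8≡75, 193^16≡342, 193^32≡151, 193^64≡495, 193^128≡246 (mod 587).
193^147 = 193^(128+16+2+1) ≡ 74 (mod 587).
Check: 74² = 5476 ≡ 193 (mod 587). The two roots are 74 and 513.

74, 513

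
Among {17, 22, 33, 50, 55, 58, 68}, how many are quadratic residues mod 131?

(17/131) = -1 → non-residue.
(22/131) = -1 → non-residue.
(33/131) = +1 → QR.
(50/131) = -1 → non-residue.
(55/131) = +1 → QR.
(58/131) = +1 → QR.
(68/131) = -1 → non-residue.
Total quadratic residues among the 7: 3.

3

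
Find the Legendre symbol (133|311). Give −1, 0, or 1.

Euler's criterion: (133/311) ≡ 133^155 (mod 311).
133^2 ≡ 273 (mod 311)
133^4 ≡ 200 (mod 311)
133^8 ≡ 192 (mod 311)
133^16 ≡ 166 (mod 311)
133^32 ≡ 188 (mod 311)
133^64 ≡ 201 (mod 311)
133^128 ≡ 282 (mod 311)
133^155 = 133^(128+16+8+2+1) ≡ 310 (mod 311).
Result is 310 ≡ −1, so (133/311) = −1.

-1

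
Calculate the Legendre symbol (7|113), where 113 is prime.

Euler's criterion: (7/113) ≡ 7^56 (mod 113).
7^2 ≡ 49 (mod 113)
7^4 ≡ 28 (mod 113)
7^8 ≡ 106 (mod 113)
7^16 ≡ 49 (mod 113)
7^32 ≡ 28 (mod 113)
7^56 = 7^(32+16+8) ≡ 1 (mod 113).
Result is 1, so (7/113) = 1.

1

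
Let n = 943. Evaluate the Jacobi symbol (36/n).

Pull out 2^2: since 943 ≡ 7 (mod 8), (2/943) = +1, so (2/943)^2 = +1.
Reciprocity: 9 ≡ 1 and 943 ≡ 3 (mod 4), so (9/943) = +(943/9).
Reduce top mod 9: now compute (7/9).
Reciprocity: 7 ≡ 3 and 9 ≡ 1 (mod 4), so (7/9) = +(9/7).
Reduce top mod 7: now compute (2/7).
Pull out 2: since 7 ≡ 7 (mod 8), (2/7) = +1.
Reached (1/7) = 1. Collecting the sign flips along the way, the symbol is +1.

1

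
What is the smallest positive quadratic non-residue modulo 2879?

(2/2879) = +1, so 2 is a residue.
(3/2879) = +1, so 3 is a residue.
(4/2879) = +1, so 4 is a residue.
(5/2879) = +1, so 5 is a residue.
(6/2879) = +1, so 6 is a residue.
(7/2879) = −1, so 7 is the smallest positive non-residue mod 2879.

7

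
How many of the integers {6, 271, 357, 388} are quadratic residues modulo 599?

(6/599) = +1 → QR.
(271/599) = -1 → non-residue.
(357/599) = -1 → non-residue.
(388/599) = -1 → non-residue.
Total quadratic residues among the 4: 1.

1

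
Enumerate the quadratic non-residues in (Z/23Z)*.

5,7,10,11,14,15,17,19,20,21,22

Square k = 1,…,11 (k and 23−k give the same square):
1²=1, 2²=4, 3²=9, 4²=16, 5²≡2, 6²≡13, 7²≡3, 8²≡18, 9²≡12, 10²≡8, 11²≡6 (mod 23).
The residues are {1, 2, 3, 4, 6, 8, 9, 12, 13, 16, 18}; the non-residues are the remaining 11 nonzero classes.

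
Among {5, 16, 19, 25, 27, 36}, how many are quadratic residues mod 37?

(5/37) = -1 → non-residue.
(16/37) = +1 → QR.
(19/37) = -1 → non-residue.
(25/37) = +1 → QR.
(27/37) = +1 → QR.
(36/37) = +1 → QR.
Total quadratic residues among the 6: 4.

4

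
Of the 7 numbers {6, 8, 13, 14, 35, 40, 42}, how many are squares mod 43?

(6/43) = +1 → QR.
(8/43) = -1 → non-residue.
(13/43) = +1 → QR.
(14/43) = +1 → QR.
(35/43) = +1 → QR.
(40/43) = +1 → QR.
(42/43) = -1 → non-residue.
Total quadratic residues among the 7: 5.

5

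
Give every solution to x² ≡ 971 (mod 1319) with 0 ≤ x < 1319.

Since 1319 ≡ 3 (mod 4), a square root of 971 is 971^((1319+1)/4) = 971^330 mod 1319.
Repeated squaring: 971^2≡1075, 971^4≡181, 971^8≡1105, 971^16≡950, 971^32≡304, 971^64≡86, 971^128≡801, 971^256≡567 (mod 1319).
971^330 = 971^(256+64+8+2) ≡ 1200 (mod 1319).
Check: 1200² = 1440000 ≡ 971 (mod 1319). The two roots are 119 and 1200.

119, 1200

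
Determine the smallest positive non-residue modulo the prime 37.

2

(2/37) = −1, so 2 is the smallest positive non-residue mod 37.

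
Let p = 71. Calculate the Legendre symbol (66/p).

Euler's criterion: (66/71) ≡ 66^35 (mod 71).
66^2 ≡ 25 (mod 71)
66^4 ≡ 57 (mod 71)
66^8 ≡ 54 (mod 71)
66^16 ≡ 5 (mod 71)
66^32 ≡ 25 (mod 71)
66^35 = 66^(32+2+1) ≡ 70 (mod 71).
Result is 70 ≡ −1, so (66/71) = −1.

-1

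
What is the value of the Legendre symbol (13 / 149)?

-1

Euler's criterion: (13/149) ≡ 13^74 (mod 149).
13^2 ≡ 20 (mod 149)
13^4 ≡ 102 (mod 149)
13^8 ≡ 123 (mod 149)
13^16 ≡ 80 (mod 149)
13^32 ≡ 142 (mod 149)
13^64 ≡ 49 (mod 149)
13^74 = 13^(64+8+2) ≡ 148 (mod 149).
Result is 148 ≡ −1, so (13/149) = −1.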